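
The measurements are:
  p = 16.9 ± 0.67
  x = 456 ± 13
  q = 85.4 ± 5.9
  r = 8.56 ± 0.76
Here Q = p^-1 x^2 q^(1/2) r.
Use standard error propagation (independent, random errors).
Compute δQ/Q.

0.118

For a monomial Q ∝ p^-1, x^2, q^(1/2), r, fractional errors add in quadrature:
  (-1·δp/p)² = (-1×0.0396)² = 0.00157;  (2·δx/x)² = (2×0.0285)² = 0.00325;  (½·δq/q)² = (0.5×0.0691)² = 0.00119;  (1·δr/r)² = (1×0.0888)² = 0.00788
δQ/Q = √(0.0139) = 0.118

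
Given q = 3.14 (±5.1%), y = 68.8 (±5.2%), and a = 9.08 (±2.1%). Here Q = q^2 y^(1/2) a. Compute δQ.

79.7

Since Q is a product/quotient, work with relative uncertainties:
  (2·δq/q)² = (2×0.0510)² = 0.0104;  (½·δy/y)² = (0.5×0.0520)² = 0.000676;  (1·δa/a)² = (1×0.0210)² = 0.000441
δQ/Q = √(0.0115) = 0.107
Q = 743, so δQ = 0.107 × 743 = 79.7.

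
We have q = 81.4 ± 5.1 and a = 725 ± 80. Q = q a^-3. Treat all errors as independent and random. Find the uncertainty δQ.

Since Q is a product/quotient, work with relative uncertainties:
  (1·δq/q)² = (1×0.0627)² = 0.00393;  (-3·δa/a)² = (-3×0.110)² = 0.110
δQ/Q = √(0.114) = 0.337
Q = 2.14e-07, so δQ = 0.337 × 2.14e-07 = 7.2e-08.

7.2e-08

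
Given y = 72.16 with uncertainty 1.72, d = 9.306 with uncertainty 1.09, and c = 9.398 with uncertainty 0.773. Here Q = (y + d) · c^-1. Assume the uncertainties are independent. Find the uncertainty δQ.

0.745

Let u = y + d = 81.47. δu = √(δy² + δd²) = √(2.96 + 1.19) = 2.04, so δu/u = 0.0250.
Q is then a monomial in u, c:
δQ/Q = √((δu/u)² + (-1·δc/c)²) = √(0.000625 + 0.00677) = 0.0860
Q = 8.668, so δQ = 0.0860 × 8.668 = 0.745.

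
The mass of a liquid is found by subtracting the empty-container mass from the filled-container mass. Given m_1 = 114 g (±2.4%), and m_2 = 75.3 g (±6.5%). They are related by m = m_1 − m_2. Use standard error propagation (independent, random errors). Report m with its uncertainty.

38.7 ± 5.61 g

Sums and differences: (δm)² = Σ (cᵢ δxᵢ)².
  (δm_1)² = 7.49;  (δm_2)² = 24.0
δm = √(31.4) = 5.61 g
m = 38.7 g.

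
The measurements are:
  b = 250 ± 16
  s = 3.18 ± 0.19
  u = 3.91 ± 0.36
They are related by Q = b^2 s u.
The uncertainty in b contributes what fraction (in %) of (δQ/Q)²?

57.6%

(δQ/Q)² = (2·δb/b)² + (1·δs/s)² + (1·δu/u)²
  b term: (2×0.0640)² = 0.0164
  s term: (1×0.0597)² = 0.00357
  u term: (1×0.0921)² = 0.00848
Total = 0.0284. Share from b = 0.0164/0.0284 = 0.576.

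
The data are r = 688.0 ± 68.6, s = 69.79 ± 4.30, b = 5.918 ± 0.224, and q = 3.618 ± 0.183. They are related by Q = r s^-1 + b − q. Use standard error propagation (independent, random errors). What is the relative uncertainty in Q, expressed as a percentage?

Let p = r·s^-1 = 9.858. δp/p = √((1·δr/r)² + (-1·δs/s)²) = √(0.00994 + 0.00380) = 0.117, so δp = 1.16.
Q = p + b − q: δQ = √(δp² + δb² + δq²) = √(1.34 + 0.0502 + 0.0335) = 1.19
Q = 12.16, so δQ/Q = 1.19/12.16 = 0.0980.

9.80%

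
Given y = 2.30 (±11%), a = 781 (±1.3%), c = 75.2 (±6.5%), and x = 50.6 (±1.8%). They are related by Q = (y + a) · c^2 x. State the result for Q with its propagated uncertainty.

(2.24 ± 0.296) × 10^8

Let u = y + a = 783. δu = √(δy² + δa²) = √(0.0640 + 103) = 10.2, so δu/u = 0.0130.
Q is then a monomial in u, c, x:
δQ/Q = √((δu/u)² + (2·δc/c)² + (1·δx/x)²) = √(0.000168 + 0.0169 + 0.000324) = 0.132
Q = 2.24e+08, so δQ = 0.132 × 2.24e+08 = 2.96e+07.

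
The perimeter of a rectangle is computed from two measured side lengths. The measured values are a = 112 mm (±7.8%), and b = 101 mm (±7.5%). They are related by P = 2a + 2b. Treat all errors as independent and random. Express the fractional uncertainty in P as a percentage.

For a sum/difference, combine absolute errors in quadrature:
  (2·δa)² = 305;  (2·δb)² = 230
δP = √(535) = 23.1 mm
P = 426 mm, so δP/P = 23.1/426 = 0.0543.

5.43%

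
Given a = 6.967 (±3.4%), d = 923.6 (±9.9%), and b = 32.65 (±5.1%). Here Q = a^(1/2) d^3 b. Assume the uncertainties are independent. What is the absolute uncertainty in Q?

Each factor contributes (exponent × relative error)² to (δQ/Q)²:
  (½·δa/a)² = (0.5×0.0340)² = 0.000289;  (3·δd/d)² = (3×0.0990)² = 0.0882;  (1·δb/b)² = (1×0.0510)² = 0.00260
δQ/Q = √(0.0911) = 0.302
Q = 6.79e+10, so δQ = 0.302 × 6.79e+10 = 2.05e+10.

2.05e+10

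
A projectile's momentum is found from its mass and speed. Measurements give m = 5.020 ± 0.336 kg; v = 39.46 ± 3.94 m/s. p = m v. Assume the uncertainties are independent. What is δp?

Each factor contributes (exponent × relative error)² to (δp/p)²:
  (1·δm/m)² = (1×0.0669)² = 0.00448;  (1·δv/v)² = (1×0.0998)² = 0.00997
δp/p = √(0.0144) = 0.120
p = 198.1 kg·m/s, so δp = 0.120 × 198.1 = 23.8 kg·m/s.

23.8 kg·m/s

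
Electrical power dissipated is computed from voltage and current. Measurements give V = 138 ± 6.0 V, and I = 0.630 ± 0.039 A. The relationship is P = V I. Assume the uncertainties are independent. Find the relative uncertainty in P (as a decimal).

For a monomial P ∝ V, I, fractional errors add in quadrature:
  (1·δV/V)² = (1×0.0435)² = 0.00189;  (1·δI/I)² = (1×0.0619)² = 0.00383
δP/P = √(0.00572) = 0.0756

0.0756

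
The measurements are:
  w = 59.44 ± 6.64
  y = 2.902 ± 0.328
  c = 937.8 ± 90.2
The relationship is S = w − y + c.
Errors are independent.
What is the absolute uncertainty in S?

Sums and differences: (δS)² = Σ (cᵢ δxᵢ)².
  (δw)² = 44.1;  (δy)² = 0.108;  (δc)² = 8140
δS = √(8180) = 90.4

90.4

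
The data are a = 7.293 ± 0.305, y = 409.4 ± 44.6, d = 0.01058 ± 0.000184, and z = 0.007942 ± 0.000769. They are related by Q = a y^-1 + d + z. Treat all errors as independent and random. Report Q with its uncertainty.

0.03634 ± 0.00222

Let p = a·y^-1 = 0.01781. δp/p = √((1·δa/a)² + (-1·δy/y)²) = √(0.00175 + 0.0119) = 0.117, so δp = 0.00208.
Q = p + d + z: δQ = √(δp² + δd² + δz²) = √(4.32e-06 + 3.39e-08 + 5.91e-07) = 0.00222
Q = 0.03634.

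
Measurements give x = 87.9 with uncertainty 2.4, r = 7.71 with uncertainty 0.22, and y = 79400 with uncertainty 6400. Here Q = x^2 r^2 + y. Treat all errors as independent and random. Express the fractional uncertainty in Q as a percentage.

Let p = x^2·r^2 = 4.59e+05. δp/p = √((2·δx/x)² + (2·δr/r)²) = √(0.00298 + 0.00326) = 0.0790, so δp = 36300.
Q = p + y: δQ = √(δp² + δy²) = √(1.32e+09 + 4.1e+07) = 36800
Q = 5.39e+05, so δQ/Q = 36800/5.39e+05 = 0.0684.

6.84%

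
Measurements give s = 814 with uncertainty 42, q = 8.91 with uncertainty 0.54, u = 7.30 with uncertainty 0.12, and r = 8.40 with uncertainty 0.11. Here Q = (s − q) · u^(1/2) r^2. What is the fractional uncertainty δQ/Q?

0.0590

Let w = s − q = 805. δw = √(δs² + δq²) = √(1760 + 0.292) = 42.0, so δw/w = 0.0522.
Q is then a monomial in w, u, r:
δQ/Q = √((δw/w)² + (½·δu/u)² + (2·δr/r)²) = √(0.00272 + 6.76e-05 + 0.000686) = 0.0590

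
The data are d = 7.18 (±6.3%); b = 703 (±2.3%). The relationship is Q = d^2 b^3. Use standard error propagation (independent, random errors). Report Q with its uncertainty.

(1.79 ± 0.257) × 10^10

Each factor contributes (exponent × relative error)² to (δQ/Q)²:
  (2·δd/d)² = (2×0.0630)² = 0.0159;  (3·δb/b)² = (3×0.0230)² = 0.00476
δQ/Q = √(0.0206) = 0.144
Q = 1.79e+10, so δQ = 0.144 × 1.79e+10 = 2.57e+09.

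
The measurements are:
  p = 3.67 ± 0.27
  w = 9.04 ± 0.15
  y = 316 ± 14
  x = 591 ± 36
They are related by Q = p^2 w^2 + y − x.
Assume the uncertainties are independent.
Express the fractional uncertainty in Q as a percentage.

20.6%

Let h = p^2·w^2 = 1100. δh/h = √((2·δp/p)² + (2·δw/w)²) = √(0.0216 + 0.00110) = 0.151, so δh = 166.
Q = h + y − x: δQ = √(δh² + δy² + δx²) = √(27600 + 196 + 1300) = 170
Q = 826, so δQ/Q = 170/826 = 0.206.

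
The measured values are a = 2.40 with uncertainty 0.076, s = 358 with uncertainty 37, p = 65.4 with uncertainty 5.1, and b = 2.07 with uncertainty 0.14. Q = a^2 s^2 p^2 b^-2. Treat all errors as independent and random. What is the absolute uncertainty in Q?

Products/powers → add relative errors in quadrature, weighted by exponent:
  (2·δa/a)² = (2×0.0317)² = 0.00401;  (2·δs/s)² = (2×0.103)² = 0.0427;  (2·δp/p)² = (2×0.0780)² = 0.0243;  (-2·δb/b)² = (-2×0.0676)² = 0.0183
δQ/Q = √(0.0894) = 0.299
Q = 7.37e+08, so δQ = 0.299 × 7.37e+08 = 2.2e+08.

2.2e+08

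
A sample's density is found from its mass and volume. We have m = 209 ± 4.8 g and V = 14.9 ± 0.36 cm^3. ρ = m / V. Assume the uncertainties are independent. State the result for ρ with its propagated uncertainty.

14.0 ± 0.468 g/cm^3

For a monomial ρ ∝ m, V^-1, fractional errors add in quadrature:
  (1·δm/m)² = (1×0.0230)² = 0.000527;  (-1·δV/V)² = (-1×0.0242)² = 0.000584
δρ/ρ = √(0.00111) = 0.0333
ρ = 14.0 g/cm^3, so δρ = 0.0333 × 14.0 = 0.468 g/cm^3.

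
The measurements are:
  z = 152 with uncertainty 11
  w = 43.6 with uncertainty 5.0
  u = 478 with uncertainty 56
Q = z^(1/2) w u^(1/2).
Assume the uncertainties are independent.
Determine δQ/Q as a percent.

Q is a product of powers, so relative uncertainties combine in quadrature:
  (½·δz/z)² = (0.5×0.0724)² = 0.00131;  (1·δw/w)² = (1×0.115)² = 0.0132;  (½·δu/u)² = (0.5×0.117)² = 0.00343
δQ/Q = √(0.0179) = 0.134

13.4%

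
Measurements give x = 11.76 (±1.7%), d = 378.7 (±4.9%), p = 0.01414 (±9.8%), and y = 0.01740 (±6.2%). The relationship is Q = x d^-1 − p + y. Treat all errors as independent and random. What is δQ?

Let w = x·d^-1 = 0.03105. δw/w = √((1·δx/x)² + (-1·δd/d)²) = √(0.000289 + 0.00240) = 0.0519, so δw = 0.00161.
Q = w − p + y: δQ = √(δw² + δp² + δy²) = √(2.59e-06 + 1.92e-06 + 1.16e-06) = 0.00238

0.00238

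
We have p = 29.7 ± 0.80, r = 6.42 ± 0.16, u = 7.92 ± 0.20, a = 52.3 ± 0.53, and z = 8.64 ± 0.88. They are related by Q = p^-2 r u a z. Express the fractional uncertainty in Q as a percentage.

Products/powers → add relative errors in quadrature, weighted by exponent:
  (-2·δp/p)² = (-2×0.0269)² = 0.00290;  (1·δr/r)² = (1×0.0249)² = 0.000621;  (1·δu/u)² = (1×0.0253)² = 0.000638;  (1·δa/a)² = (1×0.0101)² = 0.000103;  (1·δz/z)² = (1×0.102)² = 0.0104
δQ/Q = √(0.0146) = 0.121

12.1%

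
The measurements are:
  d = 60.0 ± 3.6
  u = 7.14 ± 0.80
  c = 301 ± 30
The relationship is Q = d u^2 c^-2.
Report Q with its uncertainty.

0.0338 ± 0.0103

Since Q is a product/quotient, work with relative uncertainties:
  (1·δd/d)² = (1×0.0600)² = 0.00360;  (2·δu/u)² = (2×0.112)² = 0.0502;  (-2·δc/c)² = (-2×0.0997)² = 0.0397
δQ/Q = √(0.0936) = 0.306
Q = 0.0338, so δQ = 0.306 × 0.0338 = 0.0103.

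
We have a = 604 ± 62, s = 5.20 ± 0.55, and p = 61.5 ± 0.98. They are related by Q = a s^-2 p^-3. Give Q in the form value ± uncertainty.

(9.60 ± 2.30) × 10^-5

Since Q is a product/quotient, work with relative uncertainties:
  (1·δa/a)² = (1×0.103)² = 0.0105;  (-2·δs/s)² = (-2×0.106)² = 0.0447;  (-3·δp/p)² = (-3×0.0159)² = 0.00229
δQ/Q = √(0.0576) = 0.240
Q = 9.6e-05, so δQ = 0.240 × 9.6e-05 = 2.3e-05.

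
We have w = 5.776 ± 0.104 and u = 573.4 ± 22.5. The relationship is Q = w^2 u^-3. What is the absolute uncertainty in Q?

2.18e-08

Q is a product of powers, so relative uncertainties combine in quadrature:
  (2·δw/w)² = (2×0.0180)² = 0.00130;  (-3·δu/u)² = (-3×0.0392)² = 0.0139
δQ/Q = √(0.0152) = 0.123
Q = 1.77e-07, so δQ = 0.123 × 1.77e-07 = 2.18e-08.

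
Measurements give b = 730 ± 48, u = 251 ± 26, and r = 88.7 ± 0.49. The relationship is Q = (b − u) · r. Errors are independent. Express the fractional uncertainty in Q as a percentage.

Let w = b − u = 479. δw = √(δb² + δu²) = √(2300 + 676) = 54.6, so δw/w = 0.114.
Q is then a monomial in w, r:
δQ/Q = √((δw/w)² + (1·δr/r)²) = √(0.0130 + 3.05e-05) = 0.114

11.4%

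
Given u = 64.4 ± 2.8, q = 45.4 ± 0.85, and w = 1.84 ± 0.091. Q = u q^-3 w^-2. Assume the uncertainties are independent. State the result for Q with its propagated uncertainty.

(2.03 ± 0.248) × 10^-4

Q is a product of powers, so relative uncertainties combine in quadrature:
  (1·δu/u)² = (1×0.0435)² = 0.00189;  (-3·δq/q)² = (-3×0.0187)² = 0.00315;  (-2·δw/w)² = (-2×0.0495)² = 0.00978
δQ/Q = √(0.0148) = 0.122
Q = 0.000203, so δQ = 0.122 × 0.000203 = 2.48e-05.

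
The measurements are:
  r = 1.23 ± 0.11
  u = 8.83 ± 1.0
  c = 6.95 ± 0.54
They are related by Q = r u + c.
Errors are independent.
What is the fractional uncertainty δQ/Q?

Let p = r·u = 10.9. δp/p = √((1·δr/r)² + (1·δu/u)²) = √(0.00800 + 0.0128) = 0.144, so δp = 1.57.
Q = p + c: δQ = √(δp² + δc²) = √(2.46 + 0.292) = 1.66
Q = 17.8, so δQ/Q = 1.66/17.8 = 0.0931.

0.0931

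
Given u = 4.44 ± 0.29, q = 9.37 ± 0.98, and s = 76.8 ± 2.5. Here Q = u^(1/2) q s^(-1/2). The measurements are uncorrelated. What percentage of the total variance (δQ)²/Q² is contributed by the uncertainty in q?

89.1%

(δQ/Q)² = (½·δu/u)² + (1·δq/q)² + (−½·δs/s)²
  u term: (0.5×0.0653)² = 0.00107
  q term: (1×0.105)² = 0.0109
  s term: (-0.5×0.0326)² = 0.000265
Total = 0.0123. Share from q = 0.0109/0.0123 = 0.891.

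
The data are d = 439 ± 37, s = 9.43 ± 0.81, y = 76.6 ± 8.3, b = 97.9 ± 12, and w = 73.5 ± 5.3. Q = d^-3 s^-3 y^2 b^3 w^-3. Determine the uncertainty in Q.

Products/powers → add relative errors in quadrature, weighted by exponent:
  (-3·δd/d)² = (-3×0.0843)² = 0.0639;  (-3·δs/s)² = (-3×0.0859)² = 0.0664;  (2·δy/y)² = (2×0.108)² = 0.0470;  (3·δb/b)² = (3×0.123)² = 0.135;  (-3·δw/w)² = (-3×0.0721)² = 0.0468
δQ/Q = √(0.359) = 0.599
Q = 1.95e-07, so δQ = 0.599 × 1.95e-07 = 1.17e-07.

1.17e-07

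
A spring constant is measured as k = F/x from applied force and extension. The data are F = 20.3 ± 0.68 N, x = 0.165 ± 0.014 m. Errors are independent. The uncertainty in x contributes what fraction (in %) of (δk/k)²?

86.5%

(δk/k)² = (1·δF/F)² + (-1·δx/x)²
  F term: (1×0.0335)² = 0.00112
  x term: (-1×0.0848)² = 0.00720
Total = 0.00832. Share from x = 0.00720/0.00832 = 0.865.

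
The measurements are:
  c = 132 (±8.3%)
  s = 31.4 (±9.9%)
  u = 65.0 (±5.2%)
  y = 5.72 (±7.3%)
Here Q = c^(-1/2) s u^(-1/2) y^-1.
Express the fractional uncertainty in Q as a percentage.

Q is a product of powers, so relative uncertainties combine in quadrature:
  (−½·δc/c)² = (-0.5×0.0830)² = 0.00172;  (1·δs/s)² = (1×0.0990)² = 0.00980;  (−½·δu/u)² = (-0.5×0.0520)² = 0.000676;  (-1·δy/y)² = (-1×0.0730)² = 0.00533
δQ/Q = √(0.0175) = 0.132

13.2%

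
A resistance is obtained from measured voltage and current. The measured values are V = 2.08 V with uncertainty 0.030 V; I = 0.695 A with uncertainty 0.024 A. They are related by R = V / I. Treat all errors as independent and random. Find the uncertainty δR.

0.112 Ω

R is a product of powers, so relative uncertainties combine in quadrature:
  (1·δV/V)² = (1×0.0144)² = 0.000208;  (-1·δI/I)² = (-1×0.0345)² = 0.00119
δR/R = √(0.00140) = 0.0374
R = 2.99 Ω, so δR = 0.0374 × 2.99 = 0.112 Ω.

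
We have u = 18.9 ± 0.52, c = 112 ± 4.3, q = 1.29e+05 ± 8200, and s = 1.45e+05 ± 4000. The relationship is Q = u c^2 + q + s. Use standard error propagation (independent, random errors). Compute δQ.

21400

Let p = u·c^2 = 2.37e+05. δp/p = √((1·δu/u)² + (2·δc/c)²) = √(0.000757 + 0.00590) = 0.0816, so δp = 19300.
Q = p + q + s: δQ = √(δp² + δq² + δs²) = √(3.74e+08 + 6.72e+07 + 1.6e+07) = 21400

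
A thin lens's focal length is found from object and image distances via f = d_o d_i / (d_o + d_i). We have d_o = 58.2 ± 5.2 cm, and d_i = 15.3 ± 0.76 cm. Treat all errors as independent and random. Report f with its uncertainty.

∂f/∂d_o = (d_i/(d_o+d_i))² = 0.0433;  ∂f/∂d_i = (d_o/(d_o+d_i))² = 0.627
δf = √((∂f/∂d_o · δd_o)² + (∂f/∂d_i · δd_i)²) = √(0.0508 + 0.227) = 0.527 cm
f = 12.1 cm.

12.1 ± 0.527 cm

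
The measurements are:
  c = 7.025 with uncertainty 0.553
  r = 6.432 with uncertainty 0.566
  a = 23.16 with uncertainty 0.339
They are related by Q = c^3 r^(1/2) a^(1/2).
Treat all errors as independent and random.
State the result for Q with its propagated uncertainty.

4231 ± 1020

Each factor contributes (exponent × relative error)² to (δQ/Q)²:
  (3·δc/c)² = (3×0.0787)² = 0.0558;  (½·δr/r)² = (0.5×0.0880)² = 0.00194;  (½·δa/a)² = (0.5×0.0146)² = 5.36e-05
δQ/Q = √(0.0578) = 0.240
Q = 4231, so δQ = 0.240 × 4231 = 1020.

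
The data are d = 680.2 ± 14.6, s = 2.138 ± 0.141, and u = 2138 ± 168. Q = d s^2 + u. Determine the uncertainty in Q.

448

Let p = d·s^2 = 3109. δp/p = √((1·δd/d)² + (2·δs/s)²) = √(0.000461 + 0.0174) = 0.134, so δp = 415.
Q = p + u: δQ = √(δp² + δu²) = √(1.73e+05 + 28200) = 448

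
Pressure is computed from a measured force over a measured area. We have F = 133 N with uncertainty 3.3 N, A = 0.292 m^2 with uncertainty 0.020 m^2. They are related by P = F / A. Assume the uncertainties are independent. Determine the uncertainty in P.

Since P is a product/quotient, work with relative uncertainties:
  (1·δF/F)² = (1×0.0248)² = 0.000616;  (-1·δA/A)² = (-1×0.0685)² = 0.00469
δP/P = √(0.00531) = 0.0728
P = 455 Pa, so δP = 0.0728 × 455 = 33.2 Pa.

33.2 Pa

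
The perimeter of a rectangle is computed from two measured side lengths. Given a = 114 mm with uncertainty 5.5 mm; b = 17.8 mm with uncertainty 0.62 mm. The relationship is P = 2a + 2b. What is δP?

11.1 mm

Each term contributes (cᵢ δxᵢ)² to (δP)²:
  (2·δa)² = 121;  (2·δb)² = 1.54
δP = √(123) = 11.1 mm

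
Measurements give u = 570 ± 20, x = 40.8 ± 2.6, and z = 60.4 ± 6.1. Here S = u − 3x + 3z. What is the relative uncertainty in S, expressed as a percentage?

Sums and differences: (δS)² = Σ (cᵢ δxᵢ)².
  (δu)² = 400;  (3·δx)² = 60.8;  (3·δz)² = 335
δS = √(796) = 28.2
S = 629, so δS/S = 28.2/629 = 0.0449.

4.49%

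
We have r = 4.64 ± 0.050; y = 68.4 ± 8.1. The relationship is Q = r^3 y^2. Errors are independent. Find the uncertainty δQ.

1.12e+05

Relative error in a monomial: (δQ/Q)² = Σ (nᵢ · δxᵢ/xᵢ)².
  (3·δr/r)² = (3×0.0108)² = 0.00105;  (2·δy/y)² = (2×0.118)² = 0.0561
δQ/Q = √(0.0571) = 0.239
Q = 4.67e+05, so δQ = 0.239 × 4.67e+05 = 1.12e+05.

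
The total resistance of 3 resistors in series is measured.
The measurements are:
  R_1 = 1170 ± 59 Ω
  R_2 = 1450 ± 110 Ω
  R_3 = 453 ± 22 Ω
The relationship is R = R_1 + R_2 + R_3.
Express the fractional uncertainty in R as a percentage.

4.12%

Absolute uncertainties add in quadrature for a linear combination:
  (δR_1)² = 3480;  (δR_2)² = 12100;  (δR_3)² = 484
δR = √(16100) = 127 Ω
R = 3070 Ω, so δR/R = 127/3070 = 0.0412.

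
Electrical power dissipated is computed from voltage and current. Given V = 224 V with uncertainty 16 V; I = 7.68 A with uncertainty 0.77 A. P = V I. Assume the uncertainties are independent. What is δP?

212 W

Since P is a product/quotient, work with relative uncertainties:
  (1·δV/V)² = (1×0.0714)² = 0.00510;  (1·δI/I)² = (1×0.100)² = 0.0101
δP/P = √(0.0152) = 0.123
P = 1720 W, so δP = 0.123 × 1720 = 212 W.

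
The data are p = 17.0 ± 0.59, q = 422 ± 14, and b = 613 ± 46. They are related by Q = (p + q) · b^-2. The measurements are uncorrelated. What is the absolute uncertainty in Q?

Let u = p + q = 439. δu = √(δp² + δq²) = √(0.348 + 196) = 14.0, so δu/u = 0.0319.
Q is then a monomial in u, b:
δQ/Q = √((δu/u)² + (-2·δb/b)²) = √(0.00102 + 0.0225) = 0.153
Q = 0.00117, so δQ = 0.153 × 0.00117 = 0.000179.

0.000179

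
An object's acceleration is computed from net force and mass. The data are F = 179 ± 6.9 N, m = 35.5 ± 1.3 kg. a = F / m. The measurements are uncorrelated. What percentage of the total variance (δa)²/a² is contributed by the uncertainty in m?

47.4%

(δa/a)² = (1·δF/F)² + (-1·δm/m)²
  F term: (1×0.0385)² = 0.00149
  m term: (-1×0.0366)² = 0.00134
Total = 0.00283. Share from m = 0.00134/0.00283 = 0.474.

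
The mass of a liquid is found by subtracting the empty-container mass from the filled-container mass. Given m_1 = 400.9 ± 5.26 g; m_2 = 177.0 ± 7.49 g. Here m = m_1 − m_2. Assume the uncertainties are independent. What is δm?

9.15 g

m is a linear combination, so absolute uncertainties add in quadrature:
  (δm_1)² = 27.7;  (δm_2)² = 56.1
δm = √(83.8) = 9.15 g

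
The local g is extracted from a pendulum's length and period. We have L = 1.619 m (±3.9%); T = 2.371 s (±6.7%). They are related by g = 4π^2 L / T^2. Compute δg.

1.59 m/s^2

Relative error in a monomial: (δg/g)² = Σ (nᵢ · δxᵢ/xᵢ)².
  (1·δL/L)² = (1×0.0390)² = 0.00152;  (-2·δT/T)² = (-2×0.0670)² = 0.0180
δg/g = √(0.0195) = 0.140
g = 11.37 m/s^2, so δg = 0.140 × 11.37 = 1.59 m/s^2.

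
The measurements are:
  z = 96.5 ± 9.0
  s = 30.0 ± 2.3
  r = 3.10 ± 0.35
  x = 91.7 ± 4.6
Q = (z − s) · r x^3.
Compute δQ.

Let u = z − s = 66.5. δu = √(δz² + δs²) = √(81.0 + 5.29) = 9.29, so δu/u = 0.140.
Q is then a monomial in u, r, x:
δQ/Q = √((δu/u)² + (1·δr/r)² + (3·δx/x)²) = √(0.0195 + 0.0127 + 0.0226) = 0.234
Q = 1.59e+08, so δQ = 0.234 × 1.59e+08 = 3.72e+07.

3.72e+07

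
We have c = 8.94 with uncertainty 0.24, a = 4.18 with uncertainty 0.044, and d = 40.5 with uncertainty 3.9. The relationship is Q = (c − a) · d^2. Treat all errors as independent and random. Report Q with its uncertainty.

7810 ± 1560

Let u = c − a = 4.76. δu = √(δc² + δa²) = √(0.0576 + 0.00194) = 0.244, so δu/u = 0.0513.
Q is then a monomial in u, d:
δQ/Q = √((δu/u)² + (2·δd/d)²) = √(0.00263 + 0.0371) = 0.199
Q = 7810, so δQ = 0.199 × 7810 = 1560.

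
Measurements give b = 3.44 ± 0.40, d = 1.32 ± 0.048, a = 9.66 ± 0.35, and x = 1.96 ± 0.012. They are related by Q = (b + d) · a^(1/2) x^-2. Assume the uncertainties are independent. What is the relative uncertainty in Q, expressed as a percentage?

Let u = b + d = 4.76. δu = √(δb² + δd²) = √(0.160 + 0.00230) = 0.403, so δu/u = 0.0846.
Q is then a monomial in u, a, x:
δQ/Q = √((δu/u)² + (½·δa/a)² + (-2·δx/x)²) = √(0.00716 + 0.000328 + 0.000150) = 0.0874

8.74%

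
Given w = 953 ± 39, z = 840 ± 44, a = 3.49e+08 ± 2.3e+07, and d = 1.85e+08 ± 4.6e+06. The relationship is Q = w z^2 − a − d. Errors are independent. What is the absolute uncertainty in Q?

Let p = w·z^2 = 6.72e+08. δp/p = √((1·δw/w)² + (2·δz/z)²) = √(0.00167 + 0.0110) = 0.112, so δp = 7.56e+07.
Q = p − a − d: δQ = √(δp² + δa² + δd²) = √(5.72e+15 + 5.29e+14 + 2.12e+13) = 7.92e+07

7.92e+07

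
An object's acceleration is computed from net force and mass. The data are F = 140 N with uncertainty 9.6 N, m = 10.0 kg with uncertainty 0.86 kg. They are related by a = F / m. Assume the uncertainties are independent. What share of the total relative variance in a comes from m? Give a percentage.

61.1%

(δa/a)² = (1·δF/F)² + (-1·δm/m)²
  F term: (1×0.0686)² = 0.00470
  m term: (-1×0.0860)² = 0.00740
Total = 0.0121. Share from m = 0.00740/0.0121 = 0.611.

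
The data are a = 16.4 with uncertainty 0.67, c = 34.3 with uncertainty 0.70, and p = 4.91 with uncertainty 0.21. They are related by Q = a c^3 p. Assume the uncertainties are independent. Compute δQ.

Each factor contributes (exponent × relative error)² to (δQ/Q)²:
  (1·δa/a)² = (1×0.0409)² = 0.00167;  (3·δc/c)² = (3×0.0204)² = 0.00375;  (1·δp/p)² = (1×0.0428)² = 0.00183
δQ/Q = √(0.00725) = 0.0851
Q = 3.25e+06, so δQ = 0.0851 × 3.25e+06 = 2.77e+05.

2.77e+05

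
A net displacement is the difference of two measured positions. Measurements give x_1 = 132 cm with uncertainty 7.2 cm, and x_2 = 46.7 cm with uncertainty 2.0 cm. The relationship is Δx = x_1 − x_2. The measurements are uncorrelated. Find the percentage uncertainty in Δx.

8.76%

For a sum/difference, combine absolute errors in quadrature:
  (δx_1)² = 51.8;  (δx_2)² = 4.00
δΔx = √(55.8) = 7.47 cm
Δx = 85.3 cm, so δΔx/Δx = 7.47/85.3 = 0.0876.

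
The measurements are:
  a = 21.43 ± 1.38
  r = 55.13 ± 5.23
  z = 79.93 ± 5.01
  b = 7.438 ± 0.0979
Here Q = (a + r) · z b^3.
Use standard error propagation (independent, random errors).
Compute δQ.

2.58e+05

Let u = a + r = 76.56. δu = √(δa² + δr²) = √(1.90 + 27.4) = 5.41, so δu/u = 0.0707.
Q is then a monomial in u, z, b:
δQ/Q = √((δu/u)² + (1·δz/z)² + (3·δb/b)²) = √(0.00499 + 0.00393 + 0.00156) = 0.102
Q = 2.518e+06, so δQ = 0.102 × 2.518e+06 = 2.58e+05.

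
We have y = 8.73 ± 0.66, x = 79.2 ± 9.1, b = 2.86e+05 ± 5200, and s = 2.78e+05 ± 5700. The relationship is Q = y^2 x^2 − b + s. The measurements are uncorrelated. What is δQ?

1.32e+05

Let p = y^2·x^2 = 4.78e+05. δp/p = √((2·δy/y)² + (2·δx/x)²) = √(0.0229 + 0.0528) = 0.275, so δp = 1.32e+05.
Q = p − b + s: δQ = √(δp² + δb² + δs²) = √(1.73e+10 + 2.7e+07 + 3.25e+07) = 1.32e+05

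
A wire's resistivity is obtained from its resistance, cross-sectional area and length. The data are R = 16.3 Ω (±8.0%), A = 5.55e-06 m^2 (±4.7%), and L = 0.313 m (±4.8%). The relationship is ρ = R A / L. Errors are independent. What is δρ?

Since ρ is a product/quotient, work with relative uncertainties:
  (1·δR/R)² = (1×0.0800)² = 0.00640;  (1·δA/A)² = (1×0.0470)² = 0.00221;  (-1·δL/L)² = (-1×0.0480)² = 0.00230
δρ/ρ = √(0.0109) = 0.104
ρ = 0.000289 Ω·m, so δρ = 0.104 × 0.000289 = 3.02e-05 Ω·m.

3.02e-05 Ω·m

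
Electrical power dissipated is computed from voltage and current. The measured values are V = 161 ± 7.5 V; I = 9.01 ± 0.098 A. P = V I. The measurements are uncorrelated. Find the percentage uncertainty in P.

Relative error in a monomial: (δP/P)² = Σ (nᵢ · δxᵢ/xᵢ)².
  (1·δV/V)² = (1×0.0466)² = 0.00217;  (1·δI/I)² = (1×0.0109)² = 0.000118
δP/P = √(0.00229) = 0.0478

4.78%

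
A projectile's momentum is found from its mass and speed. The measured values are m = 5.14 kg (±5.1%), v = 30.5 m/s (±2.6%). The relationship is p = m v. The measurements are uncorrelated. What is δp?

For a monomial p ∝ m, v, fractional errors add in quadrature:
  (1·δm/m)² = (1×0.0510)² = 0.00260;  (1·δv/v)² = (1×0.0260)² = 0.000676
δp/p = √(0.00328) = 0.0572
p = 157 kg·m/s, so δp = 0.0572 × 157 = 8.97 kg·m/s.

8.97 kg·m/s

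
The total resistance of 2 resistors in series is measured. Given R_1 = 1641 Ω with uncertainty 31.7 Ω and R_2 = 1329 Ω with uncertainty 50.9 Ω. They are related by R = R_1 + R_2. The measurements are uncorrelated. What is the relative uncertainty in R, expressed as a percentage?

R is a linear combination, so absolute uncertainties add in quadrature:
  (δR_1)² = 1000;  (δR_2)² = 2590
δR = √(3600) = 60.0 Ω
R = 2970 Ω, so δR/R = 60.0/2970 = 0.0202.

2.02%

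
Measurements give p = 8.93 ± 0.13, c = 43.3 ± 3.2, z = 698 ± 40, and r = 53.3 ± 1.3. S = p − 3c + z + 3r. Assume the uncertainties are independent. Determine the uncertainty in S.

41.3

Sums and differences: (δS)² = Σ (cᵢ δxᵢ)².
  (δp)² = 0.0169;  (3·δc)² = 92.2;  (δz)² = 1600;  (3·δr)² = 15.2
δS = √(1710) = 41.3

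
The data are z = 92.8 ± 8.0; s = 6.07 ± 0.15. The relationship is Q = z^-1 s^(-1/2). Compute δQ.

0.000381

Relative error in a monomial: (δQ/Q)² = Σ (nᵢ · δxᵢ/xᵢ)².
  (-1·δz/z)² = (-1×0.0862)² = 0.00743;  (−½·δs/s)² = (-0.5×0.0247)² = 0.000153
δQ/Q = √(0.00758) = 0.0871
Q = 0.00437, so δQ = 0.0871 × 0.00437 = 0.000381.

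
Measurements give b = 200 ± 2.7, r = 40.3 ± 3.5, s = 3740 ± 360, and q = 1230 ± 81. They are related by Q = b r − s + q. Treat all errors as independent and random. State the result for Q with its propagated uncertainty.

5550 ± 799

Let p = b·r = 8060. δp/p = √((1·δb/b)² + (1·δr/r)²) = √(0.000182 + 0.00754) = 0.0879, so δp = 708.
Q = p − s + q: δQ = √(δp² + δs² + δq²) = √(5.02e+05 + 1.3e+05 + 6560) = 799
Q = 5550.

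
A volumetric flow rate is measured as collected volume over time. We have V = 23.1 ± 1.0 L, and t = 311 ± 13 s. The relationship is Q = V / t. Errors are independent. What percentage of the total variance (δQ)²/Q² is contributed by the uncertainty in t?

48.3%

(δQ/Q)² = (1·δV/V)² + (-1·δt/t)²
  V term: (1×0.0433)² = 0.00187
  t term: (-1×0.0418)² = 0.00175
Total = 0.00362. Share from t = 0.00175/0.00362 = 0.483.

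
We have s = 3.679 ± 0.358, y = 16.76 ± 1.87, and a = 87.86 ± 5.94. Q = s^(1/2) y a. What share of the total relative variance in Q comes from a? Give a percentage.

23.6%

(δQ/Q)² = (½·δs/s)² + (1·δy/y)² + (1·δa/a)²
  s term: (0.5×0.0973)² = 0.00237
  y term: (1×0.112)² = 0.0124
  a term: (1×0.0676)² = 0.00457
Total = 0.0194. Share from a = 0.00457/0.0194 = 0.236.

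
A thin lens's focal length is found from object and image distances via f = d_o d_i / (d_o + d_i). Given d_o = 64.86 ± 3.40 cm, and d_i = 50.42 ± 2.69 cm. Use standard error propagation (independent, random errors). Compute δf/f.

0.0378

∂f/∂d_o = (d_i/(d_o+d_i))² = 0.191;  ∂f/∂d_i = (d_o/(d_o+d_i))² = 0.317
δf = √((∂f/∂d_o · δd_o)² + (∂f/∂d_i · δd_i)²) = √(0.423 + 0.725) = 1.07 cm
f = 28.37 cm, so δf/f = 1.07/28.37 = 0.0378.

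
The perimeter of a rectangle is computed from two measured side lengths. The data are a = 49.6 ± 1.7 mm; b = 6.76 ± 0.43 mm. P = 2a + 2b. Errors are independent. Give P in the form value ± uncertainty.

113 ± 3.51 mm

P is a linear combination, so absolute uncertainties add in quadrature:
  (2·δa)² = 11.6;  (2·δb)² = 0.740
δP = √(12.3) = 3.51 mm
P = 113 mm.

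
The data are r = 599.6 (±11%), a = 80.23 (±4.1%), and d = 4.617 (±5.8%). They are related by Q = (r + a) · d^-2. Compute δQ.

Let u = r + a = 679.8. δu = √(δr² + δa²) = √(4350 + 10.8) = 66.0, so δu/u = 0.0971.
Q is then a monomial in u, d:
δQ/Q = √((δu/u)² + (-2·δd/d)²) = √(0.00944 + 0.0135) = 0.151
Q = 31.89, so δQ = 0.151 × 31.89 = 4.83.

4.83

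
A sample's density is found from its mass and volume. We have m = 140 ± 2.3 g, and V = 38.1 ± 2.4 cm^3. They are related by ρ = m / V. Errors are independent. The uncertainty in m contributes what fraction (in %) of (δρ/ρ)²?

(δρ/ρ)² = (1·δm/m)² + (-1·δV/V)²
  m term: (1×0.0164)² = 0.000270
  V term: (-1×0.0630)² = 0.00397
Total = 0.00424. Share from m = 0.000270/0.00424 = 0.0637.

6.37%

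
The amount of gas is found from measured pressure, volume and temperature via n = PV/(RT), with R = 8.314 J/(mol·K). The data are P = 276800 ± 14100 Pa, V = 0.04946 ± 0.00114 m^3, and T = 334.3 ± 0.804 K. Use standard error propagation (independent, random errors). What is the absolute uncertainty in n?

0.276 mol

For a monomial n ∝ P, V, T^-1, fractional errors add in quadrature:
  (1·δP/P)² = (1×0.0509)² = 0.00259;  (1·δV/V)² = (1×0.0230)² = 0.000531;  (-1·δT/T)² = (-1×0.00241)² = 5.78e-06
δn/n = √(0.00313) = 0.0560
n = 4.926 mol, so δn = 0.0560 × 4.926 = 0.276 mol.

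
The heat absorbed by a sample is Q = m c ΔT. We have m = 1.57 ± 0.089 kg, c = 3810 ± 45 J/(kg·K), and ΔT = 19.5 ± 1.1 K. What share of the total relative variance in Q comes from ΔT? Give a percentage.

48.7%

(δQ/Q)² = (1·δm/m)² + (1·δc/c)² + (1·δΔT/ΔT)²
  m term: (1×0.0567)² = 0.00321
  c term: (1×0.0118)² = 0.000140
  ΔT term: (1×0.0564)² = 0.00318
Total = 0.00654. Share from ΔT = 0.00318/0.00654 = 0.487.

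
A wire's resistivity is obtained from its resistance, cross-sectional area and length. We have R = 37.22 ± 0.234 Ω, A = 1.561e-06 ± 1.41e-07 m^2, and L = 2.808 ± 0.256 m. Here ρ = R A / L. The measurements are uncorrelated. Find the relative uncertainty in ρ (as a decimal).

0.128

For a monomial ρ ∝ R, A, L^-1, fractional errors add in quadrature:
  (1·δR/R)² = (1×0.00629)² = 3.95e-05;  (1·δA/A)² = (1×0.0903)² = 0.00816;  (-1·δL/L)² = (-1×0.0912)² = 0.00831
δρ/ρ = √(0.0165) = 0.128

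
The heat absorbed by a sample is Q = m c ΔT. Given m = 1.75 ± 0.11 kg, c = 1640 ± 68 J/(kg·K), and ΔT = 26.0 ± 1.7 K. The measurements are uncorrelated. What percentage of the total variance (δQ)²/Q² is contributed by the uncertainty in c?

(δQ/Q)² = (1·δm/m)² + (1·δc/c)² + (1·δΔT/ΔT)²
  m term: (1×0.0629)² = 0.00395
  c term: (1×0.0415)² = 0.00172
  ΔT term: (1×0.0654)² = 0.00428
Total = 0.00995. Share from c = 0.00172/0.00995 = 0.173.

17.3%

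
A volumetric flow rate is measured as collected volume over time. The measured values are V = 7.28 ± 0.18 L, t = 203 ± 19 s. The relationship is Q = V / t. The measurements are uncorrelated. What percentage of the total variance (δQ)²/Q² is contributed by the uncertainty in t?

93.5%

(δQ/Q)² = (1·δV/V)² + (-1·δt/t)²
  V term: (1×0.0247)² = 0.000611
  t term: (-1×0.0936)² = 0.00876
Total = 0.00937. Share from t = 0.00876/0.00937 = 0.935.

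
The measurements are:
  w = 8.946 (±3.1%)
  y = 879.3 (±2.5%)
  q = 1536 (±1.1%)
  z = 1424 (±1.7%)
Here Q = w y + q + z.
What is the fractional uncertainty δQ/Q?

0.0291

Let p = w·y = 7866. δp/p = √((1·δw/w)² + (1·δy/y)²) = √(0.000961 + 0.000625) = 0.0398, so δp = 313.
Q = p + q + z: δQ = √(δp² + δq² + δz²) = √(98100 + 285 + 586) = 315
Q = 10830, so δQ/Q = 315/10830 = 0.0291.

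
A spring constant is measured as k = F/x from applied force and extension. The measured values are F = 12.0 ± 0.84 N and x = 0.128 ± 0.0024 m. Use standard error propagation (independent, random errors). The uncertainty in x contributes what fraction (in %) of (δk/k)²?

6.69%

(δk/k)² = (1·δF/F)² + (-1·δx/x)²
  F term: (1×0.0700)² = 0.00490
  x term: (-1×0.0187)² = 0.000352
Total = 0.00525. Share from x = 0.000352/0.00525 = 0.0669.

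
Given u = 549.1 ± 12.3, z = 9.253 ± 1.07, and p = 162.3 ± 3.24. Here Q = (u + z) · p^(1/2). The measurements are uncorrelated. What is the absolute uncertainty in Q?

Let w = u + z = 558.4. δw = √(δu² + δz²) = √(151 + 1.14) = 12.3, so δw/w = 0.0221.
Q is then a monomial in w, p:
δQ/Q = √((δw/w)² + (½·δp/p)²) = √(0.000489 + 9.96e-05) = 0.0243
Q = 7113, so δQ = 0.0243 × 7113 = 173.

173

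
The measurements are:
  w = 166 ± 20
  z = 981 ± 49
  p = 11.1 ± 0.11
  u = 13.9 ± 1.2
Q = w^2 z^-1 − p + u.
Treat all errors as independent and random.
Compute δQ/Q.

Let h = w^2·z^-1 = 28.1. δh/h = √((2·δw/w)² + (-1·δz/z)²) = √(0.0581 + 0.00249) = 0.246, so δh = 6.91.
Q = h − p + u: δQ = √(δh² + δp² + δu²) = √(47.8 + 0.0121 + 1.44) = 7.02
Q = 30.9, so δQ/Q = 7.02/30.9 = 0.227.

0.227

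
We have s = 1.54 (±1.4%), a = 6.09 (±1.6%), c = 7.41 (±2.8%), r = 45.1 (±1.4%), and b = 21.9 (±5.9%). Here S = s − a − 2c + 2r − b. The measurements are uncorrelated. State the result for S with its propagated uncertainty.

S is a linear combination, so absolute uncertainties add in quadrature:
  (δs)² = 0.000465;  (δa)² = 0.00949;  (2·δc)² = 0.172;  (2·δr)² = 1.59;  (δb)² = 1.67
δS = √(3.45) = 1.86
S = 48.9.

48.9 ± 1.86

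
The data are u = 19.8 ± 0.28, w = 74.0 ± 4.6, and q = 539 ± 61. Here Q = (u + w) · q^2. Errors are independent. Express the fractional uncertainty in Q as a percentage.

23.2%

Let h = u + w = 93.8. δh = √(δu² + δw²) = √(0.0784 + 21.2) = 4.61, so δh/h = 0.0491.
Q is then a monomial in h, q:
δQ/Q = √((δh/h)² + (2·δq/q)²) = √(0.00241 + 0.0512) = 0.232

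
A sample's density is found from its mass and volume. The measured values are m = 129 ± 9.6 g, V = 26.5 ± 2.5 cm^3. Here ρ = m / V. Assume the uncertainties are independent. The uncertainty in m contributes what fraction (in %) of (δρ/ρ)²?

38.4%

(δρ/ρ)² = (1·δm/m)² + (-1·δV/V)²
  m term: (1×0.0744)² = 0.00554
  V term: (-1×0.0943)² = 0.00890
Total = 0.0144. Share from m = 0.00554/0.0144 = 0.384.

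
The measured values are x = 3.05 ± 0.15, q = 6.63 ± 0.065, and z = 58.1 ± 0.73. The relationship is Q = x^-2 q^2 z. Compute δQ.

27.8

Each factor contributes (exponent × relative error)² to (δQ/Q)²:
  (-2·δx/x)² = (-2×0.0492)² = 0.00967;  (2·δq/q)² = (2×0.00980)² = 0.000384;  (1·δz/z)² = (1×0.0126)² = 0.000158
δQ/Q = √(0.0102) = 0.101
Q = 275, so δQ = 0.101 × 275 = 27.8.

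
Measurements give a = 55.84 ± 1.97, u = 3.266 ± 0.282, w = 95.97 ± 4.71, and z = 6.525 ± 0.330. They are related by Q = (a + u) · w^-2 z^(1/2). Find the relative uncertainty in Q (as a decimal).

0.107

Let h = a + u = 59.11. δh = √(δa² + δu²) = √(3.88 + 0.0795) = 1.99, so δh/h = 0.0337.
Q is then a monomial in h, w, z:
δQ/Q = √((δh/h)² + (-2·δw/w)² + (½·δz/z)²) = √(0.00113 + 0.00963 + 0.000639) = 0.107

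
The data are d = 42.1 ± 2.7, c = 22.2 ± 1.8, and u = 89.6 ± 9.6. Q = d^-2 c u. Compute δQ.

Q is a product of powers, so relative uncertainties combine in quadrature:
  (-2·δd/d)² = (-2×0.0641)² = 0.0165;  (1·δc/c)² = (1×0.0811)² = 0.00657;  (1·δu/u)² = (1×0.107)² = 0.0115
δQ/Q = √(0.0345) = 0.186
Q = 1.12, so δQ = 0.186 × 1.12 = 0.208.

0.208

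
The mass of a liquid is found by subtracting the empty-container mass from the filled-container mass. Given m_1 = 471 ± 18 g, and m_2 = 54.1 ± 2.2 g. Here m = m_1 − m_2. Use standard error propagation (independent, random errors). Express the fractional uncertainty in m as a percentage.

Absolute uncertainties add in quadrature for a linear combination:
  (δm_1)² = 324;  (δm_2)² = 4.84
δm = √(329) = 18.1 g
m = 417 g, so δm/m = 18.1/417 = 0.0435.

4.35%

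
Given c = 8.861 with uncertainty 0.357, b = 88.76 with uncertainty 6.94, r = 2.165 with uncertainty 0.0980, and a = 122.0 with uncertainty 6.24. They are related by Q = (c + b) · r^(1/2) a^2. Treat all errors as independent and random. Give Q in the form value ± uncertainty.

(2.138 ± 0.271) × 10^6

Let u = c + b = 97.62. δu = √(δc² + δb²) = √(0.127 + 48.2) = 6.95, so δu/u = 0.0712.
Q is then a monomial in u, r, a:
δQ/Q = √((δu/u)² + (½·δr/r)² + (2·δa/a)²) = √(0.00507 + 0.000512 + 0.0105) = 0.127
Q = 2.138e+06, so δQ = 0.127 × 2.138e+06 = 2.71e+05.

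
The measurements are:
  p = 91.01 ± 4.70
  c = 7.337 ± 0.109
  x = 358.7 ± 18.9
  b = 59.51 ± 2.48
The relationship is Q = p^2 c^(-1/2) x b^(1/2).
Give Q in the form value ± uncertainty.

(8.461 ± 0.999) × 10^6

Since Q is a product/quotient, work with relative uncertainties:
  (2·δp/p)² = (2×0.0516)² = 0.0107;  (−½·δc/c)² = (-0.5×0.0149)² = 5.52e-05;  (1·δx/x)² = (1×0.0527)² = 0.00278;  (½·δb/b)² = (0.5×0.0417)² = 0.000434
δQ/Q = √(0.0139) = 0.118
Q = 8.461e+06, so δQ = 0.118 × 8.461e+06 = 9.99e+05.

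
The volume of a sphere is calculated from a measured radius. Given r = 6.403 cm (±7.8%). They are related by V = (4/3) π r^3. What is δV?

257 cm^3

V ∝ r^3, so δV/V = |3| · δr/r = 3 × 0.0780 = 0.234.
V = 1100 cm^3, so δV = 0.234 × 1100 = 257 cm^3.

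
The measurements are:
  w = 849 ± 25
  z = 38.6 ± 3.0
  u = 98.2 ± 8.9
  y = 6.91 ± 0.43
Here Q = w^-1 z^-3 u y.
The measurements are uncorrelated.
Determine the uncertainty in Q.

Relative error in a monomial: (δQ/Q)² = Σ (nᵢ · δxᵢ/xᵢ)².
  (-1·δw/w)² = (-1×0.0294)² = 0.000867;  (-3·δz/z)² = (-3×0.0777)² = 0.0544;  (1·δu/u)² = (1×0.0906)² = 0.00821;  (1·δy/y)² = (1×0.0622)² = 0.00387
δQ/Q = √(0.0673) = 0.259
Q = 1.39e-05, so δQ = 0.259 × 1.39e-05 = 3.61e-06.

3.61e-06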